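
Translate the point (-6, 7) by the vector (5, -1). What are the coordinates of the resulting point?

Translation by (5, -1) (homogeneous matrix [[1, 0, 5], [0, 1, -1], [0, 0, 1]]):
x' = -6 + 5 = -1
y' = 7 + -1 = 6
Result: (-1, 6)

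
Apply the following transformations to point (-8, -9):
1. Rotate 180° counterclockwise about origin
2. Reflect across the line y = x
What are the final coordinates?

Step 1: Rotate 180° → (8, 9)
Step 2: Reflect across line y = x → (9, 8)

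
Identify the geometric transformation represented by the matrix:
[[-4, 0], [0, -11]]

This matrix represents: non-uniform scaling by sx = -4, sy = -11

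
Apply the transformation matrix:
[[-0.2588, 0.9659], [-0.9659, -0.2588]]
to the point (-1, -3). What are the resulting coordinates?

Matrix multiplication:
[[-0.2588, 0.9659], [-0.9659, -0.2588]] × [-1, -3]ᵀ
= [(-0.2588)(-1) + (0.9659)(-3), (-0.9659)(-1) + (-0.2588)(-3)]ᵀ
= [-2.6389, 1.7423]ᵀ
Result: (-2.6389, 1.7423)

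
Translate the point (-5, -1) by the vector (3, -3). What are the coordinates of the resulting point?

Translation by (3, -3) (homogeneous matrix [[1, 0, 3], [0, 1, -3], [0, 0, 1]]):
x' = -5 + 3 = -2
y' = -1 + -3 = -4
Result: (-2, -4)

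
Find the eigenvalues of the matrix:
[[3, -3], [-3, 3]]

Characteristic equation: det(A - λI) = 0
λ² - (trace)λ + (det) = 0
trace = 3 + 3 = 6, det = (3)(3) - (-3)(-3) = 0
λ² - (6)λ + (0) = 0
λ = (6 ± √((6)² - 4·(0))) / 2 = (6 ± √36) / 2
Solving: λ = 0, 6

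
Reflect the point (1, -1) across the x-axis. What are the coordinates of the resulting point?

Reflection across x-axis: (1, -1) → (1, 1)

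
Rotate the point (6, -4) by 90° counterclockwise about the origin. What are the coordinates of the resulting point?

Rotation matrix for 90°: [[cos 90°, -sin 90°], [sin 90°, cos 90°]] = [[0, -1], [1, 0]]
[[0, -1], [1, 0]] × [6, -4]ᵀ = [4, 6]ᵀ
Result: (4, 6)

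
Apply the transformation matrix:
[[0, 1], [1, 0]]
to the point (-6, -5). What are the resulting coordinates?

Matrix multiplication:
[[0, 1], [1, 0]] × [-6, -5]ᵀ
= [(0)(-6) + (1)(-5), (1)(-6) + (0)(-5)]ᵀ
= [-5, -6]ᵀ
Result: (-5, -6)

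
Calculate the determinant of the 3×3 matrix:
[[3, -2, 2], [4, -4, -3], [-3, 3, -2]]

Expansion along first row:
det = 3·det([[-4,-3],[3,-2]]) - -2·det([[4,-3],[-3,-2]]) + 2·det([[4,-4],[-3,3]])
    = 3·(-4·-2 - -3·3) - -2·(4·-2 - -3·-3) + 2·(4·3 - -4·-3)
    = 3·17 - -2·-17 + 2·0
    = 51 + -34 + 0 = 17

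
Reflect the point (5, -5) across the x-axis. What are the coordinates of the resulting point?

Reflection across x-axis: (5, -5) → (5, 5)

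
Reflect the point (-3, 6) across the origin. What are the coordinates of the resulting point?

Reflection across origin: (-3, 6) → (3, -6)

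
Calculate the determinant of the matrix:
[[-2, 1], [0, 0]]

For a 2×2 matrix [[a, b], [c, d]], det = ad - bc
det = (-2)(0) - (1)(0) = 0 - 0 = 0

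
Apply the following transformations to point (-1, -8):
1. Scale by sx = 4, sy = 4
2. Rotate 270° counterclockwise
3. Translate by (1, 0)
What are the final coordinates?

Step 1: Scale → (-4, -32)
Step 2: Rotate 270° → (-32, 4)
Step 3: Translate → (-31, 4)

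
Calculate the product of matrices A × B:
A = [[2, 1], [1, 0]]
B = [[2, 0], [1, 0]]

Matrix multiplication:
C[0][0] = 2×2 + 1×1 = 5
C[0][1] = 2×0 + 1×0 = 0
C[1][0] = 1×2 + 0×1 = 2
C[1][1] = 1×0 + 0×0 = 0
Result: [[5, 0], [2, 0]]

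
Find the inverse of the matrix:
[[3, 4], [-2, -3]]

For [[a,b],[c,d]], inverse = (1/det)·[[d,-b],[-c,a]]
det = (3)(-3) - (4)(-2) = -9 - -8 = -1
Inverse = (1/-1)·[[-3, -4], [2, 3]]
= [[3, 4], [-2, -3]]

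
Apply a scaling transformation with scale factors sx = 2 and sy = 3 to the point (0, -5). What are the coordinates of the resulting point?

Scaling matrix:
[[2, 0], [0, 3]]
Result: (0 × 2, -5 × 3) = (0, -15)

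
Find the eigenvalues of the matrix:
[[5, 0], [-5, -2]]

Characteristic equation: det(A - λI) = 0
λ² - (trace)λ + (det) = 0
trace = 5 + -2 = 3, det = (5)(-2) - (0)(-5) = -10
λ² - (3)λ + (-10) = 0
λ = (3 ± √((3)² - 4·(-10))) / 2 = (3 ± √49) / 2
Solving: λ = -2, 5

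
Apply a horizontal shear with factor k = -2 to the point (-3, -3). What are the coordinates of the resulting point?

Shear matrix for horizontal shear with factor k = -2:
[[1, -2], [0, 1]]
Result: (-3, -3) → (3, -3)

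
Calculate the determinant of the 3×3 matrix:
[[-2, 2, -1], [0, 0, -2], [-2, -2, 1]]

Expansion along first row:
det = -2·det([[0,-2],[-2,1]]) - 2·det([[0,-2],[-2,1]]) + -1·det([[0,0],[-2,-2]])
    = -2·(0·1 - -2·-2) - 2·(0·1 - -2·-2) + -1·(0·-2 - 0·-2)
    = -2·-4 - 2·-4 + -1·0
    = 8 + 8 + 0 = 16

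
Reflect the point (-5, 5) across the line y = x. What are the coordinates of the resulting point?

Reflection across line y = x: (-5, 5) → (5, -5)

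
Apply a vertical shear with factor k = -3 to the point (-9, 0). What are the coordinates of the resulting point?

Shear matrix for vertical shear with factor k = -3:
[[1, 0], [-3, 1]]
Result: (-9, 0) → (-9, 27)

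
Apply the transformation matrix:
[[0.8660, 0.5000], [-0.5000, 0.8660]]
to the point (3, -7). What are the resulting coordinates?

Matrix multiplication:
[[0.8660, 0.5000], [-0.5000, 0.8660]] × [3, -7]ᵀ
= [(0.8660)(3) + (0.5000)(-7), (-0.5000)(3) + (0.8660)(-7)]ᵀ
= [-0.9020, -7.5620]ᵀ
Result: (-0.9020, -7.5620)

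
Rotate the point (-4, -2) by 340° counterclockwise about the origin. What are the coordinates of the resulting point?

Rotation matrix for 340°: [[cos 340°, -sin 340°], [sin 340°, cos 340°]] ≈ [[0.939693, 0.342020], [-0.342020, 0.939693]]
[[0.939693, 0.342020], [-0.342020, 0.939693]] × [-4, -2]ᵀ ≈ [-4.4428, -0.5113]ᵀ
Result: (-4.4428, -0.5113)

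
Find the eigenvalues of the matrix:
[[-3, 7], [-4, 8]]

Characteristic equation: det(A - λI) = 0
λ² - (trace)λ + (det) = 0
trace = -3 + 8 = 5, det = (-3)(8) - (7)(-4) = 4
λ² - (5)λ + (4) = 0
λ = (5 ± √((5)² - 4·(4))) / 2 = (5 ± √9) / 2
Solving: λ = 1, 4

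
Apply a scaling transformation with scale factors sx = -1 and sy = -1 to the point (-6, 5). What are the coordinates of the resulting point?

Scaling matrix:
[[-1, 0], [0, -1]]
Result: (-6 × -1, 5 × -1) = (6, -5)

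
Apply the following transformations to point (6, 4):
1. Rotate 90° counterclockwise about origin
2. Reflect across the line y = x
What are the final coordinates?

Step 1: Rotate 90° → (-4, 6)
Step 2: Reflect across line y = x → (6, -4)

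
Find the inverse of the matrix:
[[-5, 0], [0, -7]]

For [[a,b],[c,d]], inverse = (1/det)·[[d,-b],[-c,a]]
det = (-5)(-7) - (0)(0) = 35 - 0 = 35
Inverse = (1/35)·[[-7, 0], [0, -5]]
= [[-1/5, 0], [0, -1/7]]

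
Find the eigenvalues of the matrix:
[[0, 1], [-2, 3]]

Characteristic equation: det(A - λI) = 0
λ² - (trace)λ + (det) = 0
trace = 0 + 3 = 3, det = (0)(3) - (1)(-2) = 2
λ² - (3)λ + (2) = 0
λ = (3 ± √((3)² - 4·(2))) / 2 = (3 ± √1) / 2
Solving: λ = 1, 2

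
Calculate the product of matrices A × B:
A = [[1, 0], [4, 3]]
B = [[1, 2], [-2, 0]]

Matrix multiplication:
C[0][0] = 1×1 + 0×-2 = 1
C[0][1] = 1×2 + 0×0 = 2
C[1][0] = 4×1 + 3×-2 = -2
C[1][1] = 4×2 + 3×0 = 8
Result: [[1, 2], [-2, 8]]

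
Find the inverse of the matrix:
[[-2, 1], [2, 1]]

For [[a,b],[c,d]], inverse = (1/det)·[[d,-b],[-c,a]]
det = (-2)(1) - (1)(2) = -2 - 2 = -4
Inverse = (1/-4)·[[1, -1], [-2, -2]]
= [[-1/4, 1/4], [1/2, 1/2]]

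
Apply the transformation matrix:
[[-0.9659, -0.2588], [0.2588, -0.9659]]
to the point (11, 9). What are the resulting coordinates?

Matrix multiplication:
[[-0.9659, -0.2588], [0.2588, -0.9659]] × [11, 9]ᵀ
= [(-0.9659)(11) + (-0.2588)(9), (0.2588)(11) + (-0.9659)(9)]ᵀ
= [-12.9541, -5.8463]ᵀ
Result: (-12.9541, -5.8463)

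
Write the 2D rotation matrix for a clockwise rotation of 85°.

Rotation matrix formula: [[cos θ, -sin θ], [sin θ, cos θ]]
A clockwise rotation by 85° is equivalent to a counterclockwise rotation by -85°.
For θ = -85°:
cos(-85°) = 0.0872
sin(-85°) = -0.9962
Result: [[0.0872, 0.9962], [-0.9962, 0.0872]]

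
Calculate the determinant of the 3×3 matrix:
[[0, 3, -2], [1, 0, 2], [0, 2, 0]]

Expansion along first row:
det = 0·det([[0,2],[2,0]]) - 3·det([[1,2],[0,0]]) + -2·det([[1,0],[0,2]])
    = 0·(0·0 - 2·2) - 3·(1·0 - 2·0) + -2·(1·2 - 0·0)
    = 0·-4 - 3·0 + -2·2
    = 0 + 0 + -4 = -4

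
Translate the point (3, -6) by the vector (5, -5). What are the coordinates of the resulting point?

Translation by (5, -5) (homogeneous matrix [[1, 0, 5], [0, 1, -5], [0, 0, 1]]):
x' = 3 + 5 = 8
y' = -6 + -5 = -11
Result: (8, -11)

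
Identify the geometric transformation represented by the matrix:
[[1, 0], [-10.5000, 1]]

This matrix represents: vertical shear with factor -10.5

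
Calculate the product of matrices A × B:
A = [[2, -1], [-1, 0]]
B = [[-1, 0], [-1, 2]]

Matrix multiplication:
C[0][0] = 2×-1 + -1×-1 = -1
C[0][1] = 2×0 + -1×2 = -2
C[1][0] = -1×-1 + 0×-1 = 1
C[1][1] = -1×0 + 0×2 = 0
Result: [[-1, -2], [1, 0]]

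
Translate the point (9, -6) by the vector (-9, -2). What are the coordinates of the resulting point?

Translation by (-9, -2) (homogeneous matrix [[1, 0, -9], [0, 1, -2], [0, 0, 1]]):
x' = 9 + -9 = 0
y' = -6 + -2 = -8
Result: (0, -8)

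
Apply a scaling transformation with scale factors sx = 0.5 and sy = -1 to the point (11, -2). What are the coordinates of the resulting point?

Scaling matrix:
[[0.50, 0], [0, -1]]
Result: (11 × 0.5, -2 × -1) = (5.5, 2)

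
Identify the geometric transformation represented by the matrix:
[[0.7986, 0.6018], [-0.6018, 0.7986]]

This matrix represents: rotation by 323° counterclockwise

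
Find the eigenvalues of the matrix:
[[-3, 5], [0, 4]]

Characteristic equation: det(A - λI) = 0
λ² - (trace)λ + (det) = 0
trace = -3 + 4 = 1, det = (-3)(4) - (5)(0) = -12
λ² - (1)λ + (-12) = 0
λ = (1 ± √((1)² - 4·(-12))) / 2 = (1 ± √49) / 2
Solving: λ = -3, 4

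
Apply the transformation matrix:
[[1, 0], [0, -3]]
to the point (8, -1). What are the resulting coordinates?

Matrix multiplication:
[[1, 0], [0, -3]] × [8, -1]ᵀ
= [(1)(8) + (0)(-1), (0)(8) + (-3)(-1)]ᵀ
= [8, 3]ᵀ
Result: (8, 3)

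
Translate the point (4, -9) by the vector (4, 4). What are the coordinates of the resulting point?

Translation by (4, 4) (homogeneous matrix [[1, 0, 4], [0, 1, 4], [0, 0, 1]]):
x' = 4 + 4 = 8
y' = -9 + 4 = -5
Result: (8, -5)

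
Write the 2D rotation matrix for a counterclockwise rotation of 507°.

Rotation matrix formula: [[cos θ, -sin θ], [sin θ, cos θ]]
For θ = 507°:
cos(507°) = -0.8387
sin(507°) = 0.5446
Result: [[-0.8387, -0.5446], [0.5446, -0.8387]]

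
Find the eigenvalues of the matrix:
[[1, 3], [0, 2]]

Characteristic equation: det(A - λI) = 0
λ² - (trace)λ + (det) = 0
trace = 1 + 2 = 3, det = (1)(2) - (3)(0) = 2
λ² - (3)λ + (2) = 0
λ = (3 ± √((3)² - 4·(2))) / 2 = (3 ± √1) / 2
Solving: λ = 1, 2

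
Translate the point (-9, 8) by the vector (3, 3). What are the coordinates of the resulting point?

Translation by (3, 3) (homogeneous matrix [[1, 0, 3], [0, 1, 3], [0, 0, 1]]):
x' = -9 + 3 = -6
y' = 8 + 3 = 11
Result: (-6, 11)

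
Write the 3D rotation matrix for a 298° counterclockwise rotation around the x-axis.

Rotation matrix for counterclockwise 298° around x-axis:
cos(298°) = 0.4695, sin(298°) = -0.8829
Result: [[1, 0, 0], [0, 0.4695, 0.8829], [0, -0.8829, 0.4695]]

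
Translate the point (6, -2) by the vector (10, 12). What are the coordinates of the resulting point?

Translation by (10, 12) (homogeneous matrix [[1, 0, 10], [0, 1, 12], [0, 0, 1]]):
x' = 6 + 10 = 16
y' = -2 + 12 = 10
Result: (16, 10)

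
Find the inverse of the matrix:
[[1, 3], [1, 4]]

For [[a,b],[c,d]], inverse = (1/det)·[[d,-b],[-c,a]]
det = (1)(4) - (3)(1) = 4 - 3 = 1
Inverse = [[4, -3], [-1, 1]]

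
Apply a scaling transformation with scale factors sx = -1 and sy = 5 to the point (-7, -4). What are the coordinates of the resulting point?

Scaling matrix:
[[-1, 0], [0, 5]]
Result: (-7 × -1, -4 × 5) = (7, -20)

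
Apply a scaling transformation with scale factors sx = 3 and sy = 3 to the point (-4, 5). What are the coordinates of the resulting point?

Scaling matrix:
[[3, 0], [0, 3]]
Result: (-4 × 3, 5 × 3) = (-12, 15)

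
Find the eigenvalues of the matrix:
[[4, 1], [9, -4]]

Characteristic equation: det(A - λI) = 0
λ² - (trace)λ + (det) = 0
trace = 4 + -4 = 0, det = (4)(-4) - (1)(9) = -25
λ² - (0)λ + (-25) = 0
λ = (0 ± √((0)² - 4·(-25))) / 2 = (0 ± √100) / 2
Solving: λ = -5, 5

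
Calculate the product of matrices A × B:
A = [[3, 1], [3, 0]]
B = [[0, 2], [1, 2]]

Matrix multiplication:
C[0][0] = 3×0 + 1×1 = 1
C[0][1] = 3×2 + 1×2 = 8
C[1][0] = 3×0 + 0×1 = 0
C[1][1] = 3×2 + 0×2 = 6
Result: [[1, 8], [0, 6]]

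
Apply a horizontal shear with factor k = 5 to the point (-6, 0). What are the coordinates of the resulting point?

Shear matrix for horizontal shear with factor k = 5:
[[1, 5], [0, 1]]
Result: (-6, 0) → (-6, 0)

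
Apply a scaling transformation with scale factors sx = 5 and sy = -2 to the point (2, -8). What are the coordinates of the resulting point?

Scaling matrix:
[[5, 0], [0, -2]]
Result: (2 × 5, -8 × -2) = (10, 16)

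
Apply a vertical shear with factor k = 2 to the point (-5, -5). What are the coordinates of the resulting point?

Shear matrix for vertical shear with factor k = 2:
[[1, 0], [2, 1]]
Result: (-5, -5) → (-5, -15)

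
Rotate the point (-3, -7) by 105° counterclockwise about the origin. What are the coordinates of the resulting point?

Rotation matrix for 105°: [[cos 105°, -sin 105°], [sin 105°, cos 105°]] ≈ [[-0.258819, -0.965926], [0.965926, -0.258819]]
[[-0.258819, -0.965926], [0.965926, -0.258819]] × [-3, -7]ᵀ ≈ [7.5379, -1.0860]ᵀ
Result: (7.5379, -1.0860)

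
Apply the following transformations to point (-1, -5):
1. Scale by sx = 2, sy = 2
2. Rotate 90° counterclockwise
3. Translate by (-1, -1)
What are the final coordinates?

Step 1: Scale → (-2, -10)
Step 2: Rotate 90° → (10, -2)
Step 3: Translate → (9, -3)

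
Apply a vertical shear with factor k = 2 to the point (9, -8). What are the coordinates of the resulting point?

Shear matrix for vertical shear with factor k = 2:
[[1, 0], [2, 1]]
Result: (9, -8) → (9, 10)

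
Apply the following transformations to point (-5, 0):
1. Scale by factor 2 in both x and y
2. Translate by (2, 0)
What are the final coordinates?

Step 1: Scale (-5, 0) by 2 → (-10, 0)
Step 2: Translate by (2, 0) → (-8, 0)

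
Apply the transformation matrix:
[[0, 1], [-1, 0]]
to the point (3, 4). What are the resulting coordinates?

Matrix multiplication:
[[0, 1], [-1, 0]] × [3, 4]ᵀ
= [(0)(3) + (1)(4), (-1)(3) + (0)(4)]ᵀ
= [4, -3]ᵀ
Result: (4, -3)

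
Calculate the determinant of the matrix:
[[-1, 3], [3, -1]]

For a 2×2 matrix [[a, b], [c, d]], det = ad - bc
det = (-1)(-1) - (3)(3) = 1 - 9 = -8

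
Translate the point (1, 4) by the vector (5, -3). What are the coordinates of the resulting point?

Translation by (5, -3) (homogeneous matrix [[1, 0, 5], [0, 1, -3], [0, 0, 1]]):
x' = 1 + 5 = 6
y' = 4 + -3 = 1
Result: (6, 1)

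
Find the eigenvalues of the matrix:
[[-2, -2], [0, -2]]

Characteristic equation: det(A - λI) = 0
λ² - (trace)λ + (det) = 0
trace = -2 + -2 = -4, det = (-2)(-2) - (-2)(0) = 4
λ² - (-4)λ + (4) = 0
λ = (-4 ± √((-4)² - 4·(4))) / 2 = (-4 ± √0) / 2
Solving: λ = -2, -2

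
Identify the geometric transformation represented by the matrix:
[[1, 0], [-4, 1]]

This matrix represents: vertical shear with factor -4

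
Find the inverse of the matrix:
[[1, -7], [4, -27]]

For [[a,b],[c,d]], inverse = (1/det)·[[d,-b],[-c,a]]
det = (1)(-27) - (-7)(4) = -27 - -28 = 1
Inverse = [[-27, 7], [-4, 1]]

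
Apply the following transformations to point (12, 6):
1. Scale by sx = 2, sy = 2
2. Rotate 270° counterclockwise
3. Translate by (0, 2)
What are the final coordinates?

Step 1: Scale → (24, 12)
Step 2: Rotate 270° → (12, -24)
Step 3: Translate → (12, -22)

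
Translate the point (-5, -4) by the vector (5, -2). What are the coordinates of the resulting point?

Translation by (5, -2) (homogeneous matrix [[1, 0, 5], [0, 1, -2], [0, 0, 1]]):
x' = -5 + 5 = 0
y' = -4 + -2 = -6
Result: (0, -6)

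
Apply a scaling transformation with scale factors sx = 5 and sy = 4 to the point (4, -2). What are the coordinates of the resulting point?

Scaling matrix:
[[5, 0], [0, 4]]
Result: (4 × 5, -2 × 4) = (20, -8)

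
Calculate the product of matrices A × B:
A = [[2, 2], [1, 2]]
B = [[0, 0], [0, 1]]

Matrix multiplication:
C[0][0] = 2×0 + 2×0 = 0
C[0][1] = 2×0 + 2×1 = 2
C[1][0] = 1×0 + 2×0 = 0
C[1][1] = 1×0 + 2×1 = 2
Result: [[0, 2], [0, 2]]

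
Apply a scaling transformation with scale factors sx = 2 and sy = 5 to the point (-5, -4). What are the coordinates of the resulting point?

Scaling matrix:
[[2, 0], [0, 5]]
Result: (-5 × 2, -4 × 5) = (-10, -20)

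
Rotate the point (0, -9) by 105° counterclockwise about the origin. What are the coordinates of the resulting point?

Rotation matrix for 105°: [[cos 105°, -sin 105°], [sin 105°, cos 105°]] ≈ [[-0.258819, -0.965926], [0.965926, -0.258819]]
[[-0.258819, -0.965926], [0.965926, -0.258819]] × [0, -9]ᵀ ≈ [8.6933, 2.3294]ᵀ
Result: (8.6933, 2.3294)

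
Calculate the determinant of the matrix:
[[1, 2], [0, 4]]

For a 2×2 matrix [[a, b], [c, d]], det = ad - bc
det = (1)(4) - (2)(0) = 4 - 0 = 4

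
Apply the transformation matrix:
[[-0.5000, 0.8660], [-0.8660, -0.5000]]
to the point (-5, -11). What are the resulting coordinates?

Matrix multiplication:
[[-0.5000, 0.8660], [-0.8660, -0.5000]] × [-5, -11]ᵀ
= [(-0.5000)(-5) + (0.8660)(-11), (-0.8660)(-5) + (-0.5000)(-11)]ᵀ
= [-7.0260, 9.8300]ᵀ
Result: (-7.0260, 9.8300)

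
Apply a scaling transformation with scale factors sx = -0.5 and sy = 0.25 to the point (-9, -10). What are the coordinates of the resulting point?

Scaling matrix:
[[-0.50, 0], [0, 0.25]]
Result: (-9 × -0.5, -10 × 0.25) = (4.5, -2.5)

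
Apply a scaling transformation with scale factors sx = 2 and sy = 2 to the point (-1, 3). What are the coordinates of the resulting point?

Scaling matrix:
[[2, 0], [0, 2]]
Result: (-1 × 2, 3 × 2) = (-2, 6)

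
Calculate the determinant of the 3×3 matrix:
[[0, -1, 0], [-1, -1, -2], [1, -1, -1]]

Expansion along first row:
det = 0·det([[-1,-2],[-1,-1]]) - -1·det([[-1,-2],[1,-1]]) + 0·det([[-1,-1],[1,-1]])
    = 0·(-1·-1 - -2·-1) - -1·(-1·-1 - -2·1) + 0·(-1·-1 - -1·1)
    = 0·-1 - -1·3 + 0·2
    = 0 + 3 + 0 = 3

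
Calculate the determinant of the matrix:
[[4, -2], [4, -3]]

For a 2×2 matrix [[a, b], [c, d]], det = ad - bc
det = (4)(-3) - (-2)(4) = -12 - -8 = -4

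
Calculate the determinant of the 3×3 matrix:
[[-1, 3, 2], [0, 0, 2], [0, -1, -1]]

Expansion along first row:
det = -1·det([[0,2],[-1,-1]]) - 3·det([[0,2],[0,-1]]) + 2·det([[0,0],[0,-1]])
    = -1·(0·-1 - 2·-1) - 3·(0·-1 - 2·0) + 2·(0·-1 - 0·0)
    = -1·2 - 3·0 + 2·0
    = -2 + 0 + 0 = -2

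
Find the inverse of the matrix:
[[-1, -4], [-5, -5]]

For [[a,b],[c,d]], inverse = (1/det)·[[d,-b],[-c,a]]
det = (-1)(-5) - (-4)(-5) = 5 - 20 = -15
Inverse = (1/-15)·[[-5, 4], [5, -1]]
= [[1/3, -4/15], [-1/3, 1/15]]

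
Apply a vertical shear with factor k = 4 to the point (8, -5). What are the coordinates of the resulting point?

Shear matrix for vertical shear with factor k = 4:
[[1, 0], [4, 1]]
Result: (8, -5) → (8, 27)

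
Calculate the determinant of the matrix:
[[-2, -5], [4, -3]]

For a 2×2 matrix [[a, b], [c, d]], det = ad - bc
det = (-2)(-3) - (-5)(4) = 6 - -20 = 26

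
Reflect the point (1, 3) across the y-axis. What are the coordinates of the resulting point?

Reflection across y-axis: (1, 3) → (-1, 3)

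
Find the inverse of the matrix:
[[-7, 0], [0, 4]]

For [[a,b],[c,d]], inverse = (1/det)·[[d,-b],[-c,a]]
det = (-7)(4) - (0)(0) = -28 - 0 = -28
Inverse = (1/-28)·[[4, 0], [0, -7]]
= [[-1/7, 0], [0, 1/4]]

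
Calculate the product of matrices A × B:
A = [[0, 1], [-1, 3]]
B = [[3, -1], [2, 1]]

Matrix multiplication:
C[0][0] = 0×3 + 1×2 = 2
C[0][1] = 0×-1 + 1×1 = 1
C[1][0] = -1×3 + 3×2 = 3
C[1][1] = -1×-1 + 3×1 = 4
Result: [[2, 1], [3, 4]]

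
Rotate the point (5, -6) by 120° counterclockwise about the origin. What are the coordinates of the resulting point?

Rotation matrix for 120°: [[cos 120°, -sin 120°], [sin 120°, cos 120°]] ≈ [[-0.500000, -0.866025], [0.866025, -0.500000]]
[[-0.500000, -0.866025], [0.866025, -0.500000]] × [5, -6]ᵀ ≈ [2.6962, 7.3301]ᵀ
Result: (2.6962, 7.3301)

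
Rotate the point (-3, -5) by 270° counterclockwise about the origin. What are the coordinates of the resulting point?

Rotation matrix for 270°: [[cos 270°, -sin 270°], [sin 270°, cos 270°]] = [[0, 1], [-1, 0]]
[[0, 1], [-1, 0]] × [-3, -5]ᵀ = [-5, 3]ᵀ
Result: (-5, 3)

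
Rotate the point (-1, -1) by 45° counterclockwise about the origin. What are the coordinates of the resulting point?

Rotation matrix for 45°: [[cos 45°, -sin 45°], [sin 45°, cos 45°]] ≈ [[0.707107, -0.707107], [0.707107, 0.707107]]
[[0.707107, -0.707107], [0.707107, 0.707107]] × [-1, -1]ᵀ ≈ [0, -1.4142]ᵀ
Result: (0, -1.4142)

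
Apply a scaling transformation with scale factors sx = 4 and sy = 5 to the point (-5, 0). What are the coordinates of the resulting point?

Scaling matrix:
[[4, 0], [0, 5]]
Result: (-5 × 4, 0 × 5) = (-20, 0)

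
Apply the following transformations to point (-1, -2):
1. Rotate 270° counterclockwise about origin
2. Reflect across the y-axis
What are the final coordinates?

Step 1: Rotate 270° → (-2, 1)
Step 2: Reflect across y-axis → (2, 1)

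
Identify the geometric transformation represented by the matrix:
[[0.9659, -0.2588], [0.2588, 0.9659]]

This matrix represents: rotation by 15° counterclockwise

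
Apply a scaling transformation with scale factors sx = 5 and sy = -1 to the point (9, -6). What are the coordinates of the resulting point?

Scaling matrix:
[[5, 0], [0, -1]]
Result: (9 × 5, -6 × -1) = (45, 6)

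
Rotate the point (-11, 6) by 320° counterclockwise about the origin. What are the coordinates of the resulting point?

Rotation matrix for 320°: [[cos 320°, -sin 320°], [sin 320°, cos 320°]] ≈ [[0.766044, 0.642788], [-0.642788, 0.766044]]
[[0.766044, 0.642788], [-0.642788, 0.766044]] × [-11, 6]ᵀ ≈ [-4.5698, 11.6669]ᵀ
Result: (-4.5698, 11.6669)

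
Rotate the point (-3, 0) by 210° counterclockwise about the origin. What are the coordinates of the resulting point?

Rotation matrix for 210°: [[cos 210°, -sin 210°], [sin 210°, cos 210°]] ≈ [[-0.866025, 0.500000], [-0.500000, -0.866025]]
[[-0.866025, 0.500000], [-0.500000, -0.866025]] × [-3, 0]ᵀ ≈ [2.5981, 1.5000]ᵀ
Result: (2.5981, 1.5000)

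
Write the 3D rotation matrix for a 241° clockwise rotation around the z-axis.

Rotation matrix for clockwise 241° around z-axis:
A clockwise rotation by 241° is a counterclockwise rotation by -241°.
cos(-241°) = -0.4848, sin(-241°) = 0.8746
Result: [[-0.4848, -0.8746, 0], [0.8746, -0.4848, 0], [0, 0, 1]]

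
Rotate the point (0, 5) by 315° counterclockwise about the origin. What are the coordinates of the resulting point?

Rotation matrix for 315°: [[cos 315°, -sin 315°], [sin 315°, cos 315°]] ≈ [[0.707107, 0.707107], [-0.707107, 0.707107]]
[[0.707107, 0.707107], [-0.707107, 0.707107]] × [0, 5]ᵀ ≈ [3.5355, 3.5355]ᵀ
Result: (3.5355, 3.5355)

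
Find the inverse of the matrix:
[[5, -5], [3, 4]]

For [[a,b],[c,d]], inverse = (1/det)·[[d,-b],[-c,a]]
det = (5)(4) - (-5)(3) = 20 - -15 = 35
Inverse = (1/35)·[[4, 5], [-3, 5]]
= [[4/35, 1/7], [-3/35, 1/7]]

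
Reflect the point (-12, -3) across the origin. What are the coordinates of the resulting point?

Reflection across origin: (-12, -3) → (12, 3)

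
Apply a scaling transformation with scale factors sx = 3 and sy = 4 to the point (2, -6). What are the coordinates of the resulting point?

Scaling matrix:
[[3, 0], [0, 4]]
Result: (2 × 3, -6 × 4) = (6, -24)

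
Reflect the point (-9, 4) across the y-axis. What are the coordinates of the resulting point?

Reflection across y-axis: (-9, 4) → (9, 4)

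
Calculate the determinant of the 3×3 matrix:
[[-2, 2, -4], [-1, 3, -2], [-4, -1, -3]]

Expansion along first row:
det = -2·det([[3,-2],[-1,-3]]) - 2·det([[-1,-2],[-4,-3]]) + -4·det([[-1,3],[-4,-1]])
    = -2·(3·-3 - -2·-1) - 2·(-1·-3 - -2·-4) + -4·(-1·-1 - 3·-4)
    = -2·-11 - 2·-5 + -4·13
    = 22 + 10 + -52 = -20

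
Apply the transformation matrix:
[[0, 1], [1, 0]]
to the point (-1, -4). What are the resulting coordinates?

Matrix multiplication:
[[0, 1], [1, 0]] × [-1, -4]ᵀ
= [(0)(-1) + (1)(-4), (1)(-1) + (0)(-4)]ᵀ
= [-4, -1]ᵀ
Result: (-4, -1)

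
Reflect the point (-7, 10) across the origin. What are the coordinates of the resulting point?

Reflection across origin: (-7, 10) → (7, -10)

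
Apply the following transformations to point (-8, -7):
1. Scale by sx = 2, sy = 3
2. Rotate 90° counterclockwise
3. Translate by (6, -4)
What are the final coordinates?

Step 1: Scale → (-16, -21)
Step 2: Rotate 90° → (21, -16)
Step 3: Translate → (27, -20)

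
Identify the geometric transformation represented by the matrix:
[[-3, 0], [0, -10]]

This matrix represents: non-uniform scaling by sx = -3, sy = -10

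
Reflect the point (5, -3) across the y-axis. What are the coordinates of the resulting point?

Reflection across y-axis: (5, -3) → (-5, -3)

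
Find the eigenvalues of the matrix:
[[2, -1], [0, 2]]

Characteristic equation: det(A - λI) = 0
λ² - (trace)λ + (det) = 0
trace = 2 + 2 = 4, det = (2)(2) - (-1)(0) = 4
λ² - (4)λ + (4) = 0
λ = (4 ± √((4)² - 4·(4))) / 2 = (4 ± √0) / 2
Solving: λ = 2, 2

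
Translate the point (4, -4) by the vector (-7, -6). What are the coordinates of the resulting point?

Translation by (-7, -6) (homogeneous matrix [[1, 0, -7], [0, 1, -6], [0, 0, 1]]):
x' = 4 + -7 = -3
y' = -4 + -6 = -10
Result: (-3, -10)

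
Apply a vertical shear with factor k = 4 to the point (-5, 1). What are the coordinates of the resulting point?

Shear matrix for vertical shear with factor k = 4:
[[1, 0], [4, 1]]
Result: (-5, 1) → (-5, -19)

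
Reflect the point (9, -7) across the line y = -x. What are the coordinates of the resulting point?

Reflection across line y = -x: (9, -7) → (7, -9)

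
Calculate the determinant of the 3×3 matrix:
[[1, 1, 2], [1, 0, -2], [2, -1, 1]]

Expansion along first row:
det = 1·det([[0,-2],[-1,1]]) - 1·det([[1,-2],[2,1]]) + 2·det([[1,0],[2,-1]])
    = 1·(0·1 - -2·-1) - 1·(1·1 - -2·2) + 2·(1·-1 - 0·2)
    = 1·-2 - 1·5 + 2·-1
    = -2 + -5 + -2 = -9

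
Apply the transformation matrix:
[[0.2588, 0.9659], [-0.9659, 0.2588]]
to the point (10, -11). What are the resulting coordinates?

Matrix multiplication:
[[0.2588, 0.9659], [-0.9659, 0.2588]] × [10, -11]ᵀ
= [(0.2588)(10) + (0.9659)(-11), (-0.9659)(10) + (0.2588)(-11)]ᵀ
= [-8.0369, -12.5058]ᵀ
Result: (-8.0369, -12.5058)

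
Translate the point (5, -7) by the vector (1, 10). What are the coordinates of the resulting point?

Translation by (1, 10) (homogeneous matrix [[1, 0, 1], [0, 1, 10], [0, 0, 1]]):
x' = 5 + 1 = 6
y' = -7 + 10 = 3
Result: (6, 3)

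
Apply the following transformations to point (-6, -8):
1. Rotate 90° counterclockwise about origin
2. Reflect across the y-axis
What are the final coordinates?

Step 1: Rotate 90° → (8, -6)
Step 2: Reflect across y-axis → (-8, -6)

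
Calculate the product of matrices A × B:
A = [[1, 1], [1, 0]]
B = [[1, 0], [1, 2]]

Matrix multiplication:
C[0][0] = 1×1 + 1×1 = 2
C[0][1] = 1×0 + 1×2 = 2
C[1][0] = 1×1 + 0×1 = 1
C[1][1] = 1×0 + 0×2 = 0
Result: [[2, 2], [1, 0]]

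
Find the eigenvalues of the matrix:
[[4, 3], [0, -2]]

Characteristic equation: det(A - λI) = 0
λ² - (trace)λ + (det) = 0
trace = 4 + -2 = 2, det = (4)(-2) - (3)(0) = -8
λ² - (2)λ + (-8) = 0
λ = (2 ± √((2)² - 4·(-8))) / 2 = (2 ± √36) / 2
Solving: λ = -2, 4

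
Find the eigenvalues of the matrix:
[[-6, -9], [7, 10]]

Characteristic equation: det(A - λI) = 0
λ² - (trace)λ + (det) = 0
trace = -6 + 10 = 4, det = (-6)(10) - (-9)(7) = 3
λ² - (4)λ + (3) = 0
λ = (4 ± √((4)² - 4·(3))) / 2 = (4 ± √4) / 2
Solving: λ = 1, 3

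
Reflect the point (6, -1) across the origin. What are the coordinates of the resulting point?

Reflection across origin: (6, -1) → (-6, 1)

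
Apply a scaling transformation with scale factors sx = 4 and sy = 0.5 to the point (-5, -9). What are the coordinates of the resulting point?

Scaling matrix:
[[4, 0], [0, 0.50]]
Result: (-5 × 4, -9 × 0.5) = (-20, -4.5)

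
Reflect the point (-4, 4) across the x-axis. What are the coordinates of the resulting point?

Reflection across x-axis: (-4, 4) → (-4, -4)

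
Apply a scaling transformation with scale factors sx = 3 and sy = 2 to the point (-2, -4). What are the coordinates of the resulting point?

Scaling matrix:
[[3, 0], [0, 2]]
Result: (-2 × 3, -4 × 2) = (-6, -8)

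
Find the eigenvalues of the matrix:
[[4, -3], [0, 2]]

Characteristic equation: det(A - λI) = 0
λ² - (trace)λ + (det) = 0
trace = 4 + 2 = 6, det = (4)(2) - (-3)(0) = 8
λ² - (6)λ + (8) = 0
λ = (6 ± √((6)² - 4·(8))) / 2 = (6 ± √4) / 2
Solving: λ = 2, 4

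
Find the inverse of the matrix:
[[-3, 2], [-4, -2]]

For [[a,b],[c,d]], inverse = (1/det)·[[d,-b],[-c,a]]
det = (-3)(-2) - (2)(-4) = 6 - -8 = 14
Inverse = (1/14)·[[-2, -2], [4, -3]]
= [[-1/7, -1/7], [2/7, -3/14]]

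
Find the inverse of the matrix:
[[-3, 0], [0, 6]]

For [[a,b],[c,d]], inverse = (1/det)·[[d,-b],[-c,a]]
det = (-3)(6) - (0)(0) = -18 - 0 = -18
Inverse = (1/-18)·[[6, 0], [0, -3]]
= [[-1/3, 0], [0, 1/6]]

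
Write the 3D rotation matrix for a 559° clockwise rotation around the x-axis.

Rotation matrix for clockwise 559° around x-axis:
A clockwise rotation by 559° is a counterclockwise rotation by -559°.
cos(-559°) = -0.9455, sin(-559°) = 0.3256
Result: [[1, 0, 0], [0, -0.9455, -0.3256], [0, 0.3256, -0.9455]]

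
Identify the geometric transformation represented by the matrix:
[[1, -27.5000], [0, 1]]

This matrix represents: horizontal shear with factor -27.5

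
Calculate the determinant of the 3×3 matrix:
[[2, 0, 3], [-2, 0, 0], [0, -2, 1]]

Expansion along first row:
det = 2·det([[0,0],[-2,1]]) - 0·det([[-2,0],[0,1]]) + 3·det([[-2,0],[0,-2]])
    = 2·(0·1 - 0·-2) - 0·(-2·1 - 0·0) + 3·(-2·-2 - 0·0)
    = 2·0 - 0·-2 + 3·4
    = 0 + 0 + 12 = 12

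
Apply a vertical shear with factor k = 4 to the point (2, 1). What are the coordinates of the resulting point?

Shear matrix for vertical shear with factor k = 4:
[[1, 0], [4, 1]]
Result: (2, 1) → (2, 9)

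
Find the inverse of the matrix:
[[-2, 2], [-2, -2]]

For [[a,b],[c,d]], inverse = (1/det)·[[d,-b],[-c,a]]
det = (-2)(-2) - (2)(-2) = 4 - -4 = 8
Inverse = (1/8)·[[-2, -2], [2, -2]]
= [[-1/4, -1/4], [1/4, -1/4]]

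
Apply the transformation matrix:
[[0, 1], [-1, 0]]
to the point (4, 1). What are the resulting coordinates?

Matrix multiplication:
[[0, 1], [-1, 0]] × [4, 1]ᵀ
= [(0)(4) + (1)(1), (-1)(4) + (0)(1)]ᵀ
= [1, -4]ᵀ
Result: (1, -4)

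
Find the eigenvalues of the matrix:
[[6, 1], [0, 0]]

Characteristic equation: det(A - λI) = 0
λ² - (trace)λ + (det) = 0
trace = 6 + 0 = 6, det = (6)(0) - (1)(0) = 0
λ² - (6)λ + (0) = 0
λ = (6 ± √((6)² - 4·(0))) / 2 = (6 ± √36) / 2
Solving: λ = 0, 6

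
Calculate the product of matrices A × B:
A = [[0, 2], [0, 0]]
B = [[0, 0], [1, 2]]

Matrix multiplication:
C[0][0] = 0×0 + 2×1 = 2
C[0][1] = 0×0 + 2×2 = 4
C[1][0] = 0×0 + 0×1 = 0
C[1][1] = 0×0 + 0×2 = 0
Result: [[2, 4], [0, 0]]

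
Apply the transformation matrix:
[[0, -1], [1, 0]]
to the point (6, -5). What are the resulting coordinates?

Matrix multiplication:
[[0, -1], [1, 0]] × [6, -5]ᵀ
= [(0)(6) + (-1)(-5), (1)(6) + (0)(-5)]ᵀ
= [5, 6]ᵀ
Result: (5, 6)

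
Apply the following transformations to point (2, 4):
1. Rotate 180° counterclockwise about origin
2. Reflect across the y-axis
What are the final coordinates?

Step 1: Rotate 180° → (-2, -4)
Step 2: Reflect across y-axis → (2, -4)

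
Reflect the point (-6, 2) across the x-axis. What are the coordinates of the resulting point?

Reflection across x-axis: (-6, 2) → (-6, -2)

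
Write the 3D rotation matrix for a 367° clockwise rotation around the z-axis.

Rotation matrix for clockwise 367° around z-axis:
A clockwise rotation by 367° is a counterclockwise rotation by -367°.
cos(-367°) = 0.9925, sin(-367°) = -0.1219
Result: [[0.9925, 0.1219, 0], [-0.1219, 0.9925, 0], [0, 0, 1]]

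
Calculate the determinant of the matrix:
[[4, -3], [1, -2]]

For a 2×2 matrix [[a, b], [c, d]], det = ad - bc
det = (4)(-2) - (-3)(1) = -8 - -3 = -5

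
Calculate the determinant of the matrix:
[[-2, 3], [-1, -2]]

For a 2×2 matrix [[a, b], [c, d]], det = ad - bc
det = (-2)(-2) - (3)(-1) = 4 - -3 = 7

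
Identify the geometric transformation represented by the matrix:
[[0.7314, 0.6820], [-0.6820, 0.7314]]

This matrix represents: rotation by 317° counterclockwise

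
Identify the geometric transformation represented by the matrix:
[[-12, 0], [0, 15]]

This matrix represents: non-uniform scaling by sx = -12, sy = 15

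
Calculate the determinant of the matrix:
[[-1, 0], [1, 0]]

For a 2×2 matrix [[a, b], [c, d]], det = ad - bc
det = (-1)(0) - (0)(1) = 0 - 0 = 0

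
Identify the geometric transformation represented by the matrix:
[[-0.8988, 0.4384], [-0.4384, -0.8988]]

This matrix represents: rotation by 206° counterclockwise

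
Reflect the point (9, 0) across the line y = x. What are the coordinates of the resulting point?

Reflection across line y = x: (9, 0) → (0, 9)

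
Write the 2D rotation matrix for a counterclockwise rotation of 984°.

Rotation matrix formula: [[cos θ, -sin θ], [sin θ, cos θ]]
For θ = 984°:
cos(984°) = -0.1045
sin(984°) = -0.9945
Result: [[-0.1045, 0.9945], [-0.9945, -0.1045]]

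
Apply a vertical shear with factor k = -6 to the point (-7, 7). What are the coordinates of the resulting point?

Shear matrix for vertical shear with factor k = -6:
[[1, 0], [-6, 1]]
Result: (-7, 7) → (-7, 49)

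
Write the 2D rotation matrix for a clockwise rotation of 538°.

Rotation matrix formula: [[cos θ, -sin θ], [sin θ, cos θ]]
A clockwise rotation by 538° is equivalent to a counterclockwise rotation by -538°.
For θ = -538°:
cos(-538°) = -0.9994
sin(-538°) = -0.0349
Result: [[-0.9994, 0.0349], [-0.0349, -0.9994]]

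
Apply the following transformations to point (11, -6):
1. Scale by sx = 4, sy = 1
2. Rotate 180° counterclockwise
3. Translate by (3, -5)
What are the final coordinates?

Step 1: Scale → (44, -6)
Step 2: Rotate 180° → (-44, 6)
Step 3: Translate → (-41, 1)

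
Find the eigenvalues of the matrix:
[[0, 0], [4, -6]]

Characteristic equation: det(A - λI) = 0
λ² - (trace)λ + (det) = 0
trace = 0 + -6 = -6, det = (0)(-6) - (0)(4) = 0
λ² - (-6)λ + (0) = 0
λ = (-6 ± √((-6)² - 4·(0))) / 2 = (-6 ± √36) / 2
Solving: λ = -6, 0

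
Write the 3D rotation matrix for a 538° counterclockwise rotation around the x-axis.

Rotation matrix for counterclockwise 538° around x-axis:
cos(538°) = -0.9994, sin(538°) = 0.0349
Result: [[1, 0, 0], [0, -0.9994, -0.0349], [0, 0.0349, -0.9994]]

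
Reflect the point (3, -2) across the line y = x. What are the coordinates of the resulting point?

Reflection across line y = x: (3, -2) → (-2, 3)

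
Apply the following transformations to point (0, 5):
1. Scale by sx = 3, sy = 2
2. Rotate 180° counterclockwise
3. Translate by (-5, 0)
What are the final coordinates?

Step 1: Scale → (0, 10)
Step 2: Rotate 180° → (0, -10)
Step 3: Translate → (-5, -10)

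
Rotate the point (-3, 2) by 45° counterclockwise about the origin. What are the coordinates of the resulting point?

Rotation matrix for 45°: [[cos 45°, -sin 45°], [sin 45°, cos 45°]] ≈ [[0.707107, -0.707107], [0.707107, 0.707107]]
[[0.707107, -0.707107], [0.707107, 0.707107]] × [-3, 2]ᵀ ≈ [-3.5355, -0.7071]ᵀ
Result: (-3.5355, -0.7071)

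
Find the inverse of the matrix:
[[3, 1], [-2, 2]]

For [[a,b],[c,d]], inverse = (1/det)·[[d,-b],[-c,a]]
det = (3)(2) - (1)(-2) = 6 - -2 = 8
Inverse = (1/8)·[[2, -1], [2, 3]]
= [[1/4, -1/8], [1/4, 3/8]]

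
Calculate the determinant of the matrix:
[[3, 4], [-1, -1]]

For a 2×2 matrix [[a, b], [c, d]], det = ad - bc
det = (3)(-1) - (4)(-1) = -3 - -4 = 1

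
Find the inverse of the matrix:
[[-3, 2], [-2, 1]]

For [[a,b],[c,d]], inverse = (1/det)·[[d,-b],[-c,a]]
det = (-3)(1) - (2)(-2) = -3 - -4 = 1
Inverse = [[1, -2], [2, -3]]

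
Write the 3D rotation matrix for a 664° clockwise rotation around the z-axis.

Rotation matrix for clockwise 664° around z-axis:
A clockwise rotation by 664° is a counterclockwise rotation by -664°.
cos(-664°) = 0.5592, sin(-664°) = 0.8290
Result: [[0.5592, -0.8290, 0], [0.8290, 0.5592, 0], [0, 0, 1]]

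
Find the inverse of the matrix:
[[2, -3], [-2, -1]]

For [[a,b],[c,d]], inverse = (1/det)·[[d,-b],[-c,a]]
det = (2)(-1) - (-3)(-2) = -2 - 6 = -8
Inverse = (1/-8)·[[-1, 3], [2, 2]]
= [[1/8, -3/8], [-1/4, -1/4]]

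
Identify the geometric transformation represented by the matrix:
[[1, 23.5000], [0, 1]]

This matrix represents: horizontal shear with factor 23.5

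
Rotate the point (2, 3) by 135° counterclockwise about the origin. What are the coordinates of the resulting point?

Rotation matrix for 135°: [[cos 135°, -sin 135°], [sin 135°, cos 135°]] ≈ [[-0.707107, -0.707107], [0.707107, -0.707107]]
[[-0.707107, -0.707107], [0.707107, -0.707107]] × [2, 3]ᵀ ≈ [-3.5355, -0.7071]ᵀ
Result: (-3.5355, -0.7071)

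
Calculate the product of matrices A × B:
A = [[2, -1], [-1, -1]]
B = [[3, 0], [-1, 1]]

Matrix multiplication:
C[0][0] = 2×3 + -1×-1 = 7
C[0][1] = 2×0 + -1×1 = -1
C[1][0] = -1×3 + -1×-1 = -2
C[1][1] = -1×0 + -1×1 = -1
Result: [[7, -1], [-2, -1]]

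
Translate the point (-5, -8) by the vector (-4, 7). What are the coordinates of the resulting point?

Translation by (-4, 7) (homogeneous matrix [[1, 0, -4], [0, 1, 7], [0, 0, 1]]):
x' = -5 + -4 = -9
y' = -8 + 7 = -1
Result: (-9, -1)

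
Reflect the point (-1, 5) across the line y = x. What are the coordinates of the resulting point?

Reflection across line y = x: (-1, 5) → (5, -1)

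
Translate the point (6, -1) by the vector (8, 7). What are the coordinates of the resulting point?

Translation by (8, 7) (homogeneous matrix [[1, 0, 8], [0, 1, 7], [0, 0, 1]]):
x' = 6 + 8 = 14
y' = -1 + 7 = 6
Result: (14, 6)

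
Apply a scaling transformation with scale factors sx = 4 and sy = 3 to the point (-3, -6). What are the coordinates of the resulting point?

Scaling matrix:
[[4, 0], [0, 3]]
Result: (-3 × 4, -6 × 3) = (-12, -18)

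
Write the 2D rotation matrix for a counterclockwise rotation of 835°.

Rotation matrix formula: [[cos θ, -sin θ], [sin θ, cos θ]]
For θ = 835°:
cos(835°) = -0.4226
sin(835°) = 0.9063
Result: [[-0.4226, -0.9063], [0.9063, -0.4226]]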